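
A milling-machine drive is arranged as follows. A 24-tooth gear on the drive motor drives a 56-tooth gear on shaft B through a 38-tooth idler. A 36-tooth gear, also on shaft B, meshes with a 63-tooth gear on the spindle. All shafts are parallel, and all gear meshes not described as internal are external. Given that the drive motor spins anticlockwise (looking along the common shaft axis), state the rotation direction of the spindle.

clockwise

the drive motor → shaft B: driver → idler → driven is 2 external meshes, 2 reversals → CCW.
shaft B → the spindle: external mesh, 1 reversal → CW.
3 reversals in total — an odd number — so the spindle turns opposite to the drive motor.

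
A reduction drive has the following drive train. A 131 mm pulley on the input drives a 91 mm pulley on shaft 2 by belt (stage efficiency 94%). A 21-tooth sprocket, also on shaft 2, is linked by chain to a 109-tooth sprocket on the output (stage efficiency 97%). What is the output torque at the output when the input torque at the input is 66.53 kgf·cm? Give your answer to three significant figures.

belt 91/131 = 0.69466 → τ = 66.53·0.69466·0.94 = 43.443 kgf·cm
chain 109/21 = 5.1905 → τ = 43.443·5.1905·0.97 = 218.72 kgf·cm

219 kgf·cm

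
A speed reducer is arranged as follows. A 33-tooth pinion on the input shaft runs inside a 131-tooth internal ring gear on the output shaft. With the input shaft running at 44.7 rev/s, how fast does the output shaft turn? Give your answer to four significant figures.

Internal gear: ratio = 131/33 = 3.9697, so the output shaft turns at 44.7 / 3.9697 = 11.26 rev/s.

11.26 rev/s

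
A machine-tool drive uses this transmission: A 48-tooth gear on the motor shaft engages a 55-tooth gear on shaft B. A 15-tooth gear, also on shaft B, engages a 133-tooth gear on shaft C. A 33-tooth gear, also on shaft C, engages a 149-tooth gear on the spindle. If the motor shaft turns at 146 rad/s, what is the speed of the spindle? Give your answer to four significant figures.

3.183 rad/s

Gear mesh: ratio = 55/48 = 1.1458, so shaft B turns at 146 / 1.1458 = 127.42 rad/s.
Gear mesh: ratio = 133/15 = 8.8667, so shaft C turns at 127.42 / 8.8667 = 14.37 rad/s.
Gear mesh: ratio = 149/33 = 4.5152, so the spindle turns at 14.37 / 4.5152 = 3.1827 rad/s.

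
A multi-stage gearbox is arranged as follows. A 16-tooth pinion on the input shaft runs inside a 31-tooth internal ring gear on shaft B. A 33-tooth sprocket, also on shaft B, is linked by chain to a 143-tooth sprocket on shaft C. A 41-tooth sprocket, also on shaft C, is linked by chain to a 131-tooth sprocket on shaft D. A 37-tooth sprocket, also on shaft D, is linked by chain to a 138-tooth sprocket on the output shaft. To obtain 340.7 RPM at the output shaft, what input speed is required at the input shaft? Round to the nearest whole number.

34088 RPM

Overall ratio R = 1.9375 × 4.3333 × 3.1951 × 3.7297 = 100.05.
Required input speed = output speed × R = 340.7 × 100.05 = 34088 RPM.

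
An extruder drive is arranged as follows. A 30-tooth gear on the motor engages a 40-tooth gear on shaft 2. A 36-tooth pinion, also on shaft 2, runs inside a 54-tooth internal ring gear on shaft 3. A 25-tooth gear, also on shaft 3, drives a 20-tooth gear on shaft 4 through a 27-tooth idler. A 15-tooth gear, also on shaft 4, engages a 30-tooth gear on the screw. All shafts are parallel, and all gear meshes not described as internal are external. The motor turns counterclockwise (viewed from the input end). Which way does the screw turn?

counterclockwise

the motor → shaft 2: external mesh, 1 reversal → CW.
shaft 2 → shaft 3: internal mesh, same direction → CW.
shaft 3 → shaft 4: driver → idler → driven is 2 external meshes, 2 reversals → CW.
shaft 4 → the screw: external mesh, 1 reversal → CCW.
4 reversals in total — an even number — so the screw turns the same way as the motor.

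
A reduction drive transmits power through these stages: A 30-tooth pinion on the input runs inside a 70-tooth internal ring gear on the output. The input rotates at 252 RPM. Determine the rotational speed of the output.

the input → the output (internal gear, 70/30): 252 ÷ 2.3333 = 108 RPM

108 RPM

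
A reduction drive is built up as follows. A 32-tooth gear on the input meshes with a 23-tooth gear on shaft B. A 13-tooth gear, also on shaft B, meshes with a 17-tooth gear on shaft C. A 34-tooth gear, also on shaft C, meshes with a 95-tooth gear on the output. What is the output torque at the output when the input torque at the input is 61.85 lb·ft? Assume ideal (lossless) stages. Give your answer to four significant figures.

162.4 lb·ft

After the gear mesh (23/32): 61.85 × 0.71875 = 44.455 lb·ft
After the gear mesh (17/13): 44.455 × 1.3077 = 58.133 lb·ft
After the gear mesh (95/34): 58.133 × 2.7941 = 162.43 lb·ft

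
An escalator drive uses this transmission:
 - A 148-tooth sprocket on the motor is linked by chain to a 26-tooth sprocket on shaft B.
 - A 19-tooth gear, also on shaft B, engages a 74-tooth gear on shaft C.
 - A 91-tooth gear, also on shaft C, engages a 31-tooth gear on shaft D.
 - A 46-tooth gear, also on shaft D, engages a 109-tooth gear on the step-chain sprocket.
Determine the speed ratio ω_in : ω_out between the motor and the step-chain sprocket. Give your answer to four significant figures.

Each stage contributes driven/driver: chain 26/148 = 0.17568, gear mesh 74/19 = 3.8947, gear mesh 31/91 = 0.34066, gear mesh 109/46 = 2.3696.
Overall: 0.17568 × 3.8947 × 0.34066 × 2.3696 = 0.5523.

0.5523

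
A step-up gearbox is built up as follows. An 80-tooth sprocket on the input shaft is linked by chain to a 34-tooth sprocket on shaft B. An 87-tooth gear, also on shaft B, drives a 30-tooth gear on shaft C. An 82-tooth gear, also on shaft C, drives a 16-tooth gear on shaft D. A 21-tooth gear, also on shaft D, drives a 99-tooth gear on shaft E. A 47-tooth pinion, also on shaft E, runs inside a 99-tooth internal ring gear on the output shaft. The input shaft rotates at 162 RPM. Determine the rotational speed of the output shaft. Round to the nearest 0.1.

570.5 RPM

chain 34/80 = 0.425 → 162/0.425 = 381.18 RPM
gear mesh 30/87 = 0.34483 → 381.18/0.34483 = 1105.4 RPM
gear mesh 16/82 = 0.19512 → 1105.4/0.19512 = 5665.2 RPM
gear mesh 99/21 = 4.7143 → 5665.2/4.7143 = 1201.7 RPM
internal gear 99/47 = 2.1064 → 1201.7/2.1064 = 570.51 RPM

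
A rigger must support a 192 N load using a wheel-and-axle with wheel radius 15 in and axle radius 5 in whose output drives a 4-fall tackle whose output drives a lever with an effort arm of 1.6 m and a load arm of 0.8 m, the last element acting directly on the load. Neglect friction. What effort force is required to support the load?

Wheel-and-axle MA = R/r = 15/5 = 3.
Block-and-tackle MA = number of supporting rope parts = 4.
Lever MA = effort arm / load arm = 1.6/0.8 = 2.
Combined ideal MA = 3 × 4 × 2 = 24.
Effort = load / MA = 192 / 24 = 8 N.

8 N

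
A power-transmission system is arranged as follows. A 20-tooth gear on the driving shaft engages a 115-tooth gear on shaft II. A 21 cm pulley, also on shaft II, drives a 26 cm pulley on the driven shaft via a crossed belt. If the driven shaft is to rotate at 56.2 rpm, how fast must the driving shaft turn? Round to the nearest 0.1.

400.1 rpm

Overall ratio R = 5.75 × 1.2381 = 7.119.
Required input speed = output speed × R = 56.2 × 7.119 = 400.09 rpm.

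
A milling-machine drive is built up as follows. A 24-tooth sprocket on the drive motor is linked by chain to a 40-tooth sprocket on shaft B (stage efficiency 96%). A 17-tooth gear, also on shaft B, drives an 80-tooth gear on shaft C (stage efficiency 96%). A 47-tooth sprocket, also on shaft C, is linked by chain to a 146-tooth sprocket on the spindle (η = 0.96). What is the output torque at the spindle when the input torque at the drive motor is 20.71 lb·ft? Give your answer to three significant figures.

446 lb·ft

After the chain (40/24): 20.71 × 1.6667 × 0.96 = 33.136 lb·ft
After the gear mesh (80/17): 33.136 × 4.7059 × 0.96 = 149.7 lb·ft
After the chain (146/47): 149.7 × 3.1064 × 0.96 = 446.41 lb·ft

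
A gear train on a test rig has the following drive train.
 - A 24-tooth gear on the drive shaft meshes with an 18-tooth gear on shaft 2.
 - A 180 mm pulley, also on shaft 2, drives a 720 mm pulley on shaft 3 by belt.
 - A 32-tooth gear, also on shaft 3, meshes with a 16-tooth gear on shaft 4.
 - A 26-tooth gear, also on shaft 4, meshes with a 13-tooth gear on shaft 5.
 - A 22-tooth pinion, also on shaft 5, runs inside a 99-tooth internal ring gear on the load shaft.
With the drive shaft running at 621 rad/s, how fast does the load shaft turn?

Gear mesh: ratio = 18/24 = 0.75, so shaft 2 turns at 621 / 0.75 = 828 rad/s.
Belt: ratio = 720/180 = 4, so shaft 3 turns at 828 / 4 = 207 rad/s.
Gear mesh: ratio = 16/32 = 0.5, so shaft 4 turns at 207 / 0.5 = 414 rad/s.
Gear mesh: ratio = 13/26 = 0.5, so shaft 5 turns at 414 / 0.5 = 828 rad/s.
Internal gear: ratio = 99/22 = 4.5, so the load shaft turns at 828 / 4.5 = 184 rad/s.

184 rad/s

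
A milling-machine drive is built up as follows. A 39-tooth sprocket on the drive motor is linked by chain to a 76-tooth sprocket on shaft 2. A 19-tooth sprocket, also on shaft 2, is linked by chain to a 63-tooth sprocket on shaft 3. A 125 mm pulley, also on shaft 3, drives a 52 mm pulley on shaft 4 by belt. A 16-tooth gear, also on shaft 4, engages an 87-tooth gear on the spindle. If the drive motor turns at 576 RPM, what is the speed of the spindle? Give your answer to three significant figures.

39.4 RPM

Chain: ratio = 76/39 = 1.9487, so shaft 2 turns at 576 / 1.9487 = 295.58 RPM.
Chain: ratio = 63/19 = 3.3158, so shaft 3 turns at 295.58 / 3.3158 = 89.143 RPM.
Belt: ratio = 52/125 = 0.416, so shaft 4 turns at 89.143 / 0.416 = 214.29 RPM.
Gear mesh: ratio = 87/16 = 5.4375, so the spindle turns at 214.29 / 5.4375 = 39.409 RPM.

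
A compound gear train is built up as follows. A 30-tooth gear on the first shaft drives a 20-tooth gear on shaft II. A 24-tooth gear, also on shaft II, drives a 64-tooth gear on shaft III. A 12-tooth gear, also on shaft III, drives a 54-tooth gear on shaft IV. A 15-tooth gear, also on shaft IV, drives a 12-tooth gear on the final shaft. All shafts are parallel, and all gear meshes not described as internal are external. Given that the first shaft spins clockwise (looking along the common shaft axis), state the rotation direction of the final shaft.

clockwise

the first shaft → shaft II: external mesh, 1 reversal → CCW.
shaft II → shaft III: external mesh, 1 reversal → CW.
shaft III → shaft IV: external mesh, 1 reversal → CCW.
shaft IV → the final shaft: external mesh, 1 reversal → CW.
4 reversals in total — an even number — so the final shaft turns the same way as the first shaft.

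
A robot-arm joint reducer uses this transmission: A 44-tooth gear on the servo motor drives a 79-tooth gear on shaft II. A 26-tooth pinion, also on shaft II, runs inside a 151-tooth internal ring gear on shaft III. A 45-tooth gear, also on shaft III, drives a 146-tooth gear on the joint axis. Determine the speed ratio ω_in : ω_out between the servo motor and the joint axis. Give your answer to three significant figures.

Each stage contributes driven/driver: gear mesh 79/44 = 1.7955, internal gear 151/26 = 5.8077, gear mesh 146/45 = 3.2444.
Overall: 1.7955 × 5.8077 × 3.2444 = 33.831.

33.8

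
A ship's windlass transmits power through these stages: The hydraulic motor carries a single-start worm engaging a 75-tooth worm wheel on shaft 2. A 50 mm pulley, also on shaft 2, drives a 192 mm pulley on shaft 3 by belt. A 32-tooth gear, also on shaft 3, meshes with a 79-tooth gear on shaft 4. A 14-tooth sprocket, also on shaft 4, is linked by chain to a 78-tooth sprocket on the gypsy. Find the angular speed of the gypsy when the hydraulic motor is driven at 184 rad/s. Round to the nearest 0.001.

the hydraulic motor → shaft 2 (worm, 75/1): 184 ÷ 75 = 2.4533 rad/s
shaft 2 → shaft 3 (belt, 192/50): 2.4533 ÷ 3.84 = 0.63889 rad/s
shaft 3 → shaft 4 (gear mesh, 79/32): 0.63889 ÷ 2.4688 = 0.25879 rad/s
shaft 4 → the gypsy (chain, 78/14): 0.25879 ÷ 5.5714 = 0.04645 rad/s

0.046 rad/s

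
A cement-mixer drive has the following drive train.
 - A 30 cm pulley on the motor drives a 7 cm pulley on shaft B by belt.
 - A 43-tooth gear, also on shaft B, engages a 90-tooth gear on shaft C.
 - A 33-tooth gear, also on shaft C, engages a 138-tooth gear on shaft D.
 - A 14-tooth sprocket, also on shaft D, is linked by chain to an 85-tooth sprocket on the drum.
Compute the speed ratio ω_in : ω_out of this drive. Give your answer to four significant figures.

12.40

Each stage contributes driven/driver: belt 7/30 = 0.23333, gear mesh 90/43 = 2.093, gear mesh 138/33 = 4.1818, chain 85/14 = 6.0714.
Overall: 0.23333 × 2.093 × 4.1818 × 6.0714 = 12.4.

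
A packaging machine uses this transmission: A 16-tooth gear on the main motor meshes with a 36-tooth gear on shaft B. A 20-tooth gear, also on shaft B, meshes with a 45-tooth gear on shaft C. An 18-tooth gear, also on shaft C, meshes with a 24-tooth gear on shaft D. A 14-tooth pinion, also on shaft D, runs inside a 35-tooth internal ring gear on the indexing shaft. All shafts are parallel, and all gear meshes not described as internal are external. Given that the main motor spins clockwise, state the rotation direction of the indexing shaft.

the main motor → shaft B: external mesh, 1 reversal → CCW.
shaft B → shaft C: external mesh, 1 reversal → CW.
shaft C → shaft D: external mesh, 1 reversal → CCW.
shaft D → the indexing shaft: internal mesh, same direction → CCW.
3 reversals in total — an odd number — so the indexing shaft turns opposite to the main motor.

counterclockwise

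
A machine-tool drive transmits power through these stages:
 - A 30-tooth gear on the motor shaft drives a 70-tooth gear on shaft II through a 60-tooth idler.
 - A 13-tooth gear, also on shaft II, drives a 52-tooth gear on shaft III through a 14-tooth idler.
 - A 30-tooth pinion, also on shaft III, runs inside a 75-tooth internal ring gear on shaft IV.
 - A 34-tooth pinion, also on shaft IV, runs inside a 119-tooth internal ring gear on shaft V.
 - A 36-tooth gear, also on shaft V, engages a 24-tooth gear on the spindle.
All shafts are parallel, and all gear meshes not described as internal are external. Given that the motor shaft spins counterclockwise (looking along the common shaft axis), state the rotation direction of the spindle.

clockwise

the motor shaft → shaft II: driver → idler → driven is 2 external meshes, 2 reversals → CCW.
shaft II → shaft III: driver → idler → driven is 2 external meshes, 2 reversals → CCW.
shaft III → shaft IV: internal mesh, same direction → CCW.
shaft IV → shaft V: internal mesh, same direction → CCW.
shaft V → the spindle: external mesh, 1 reversal → CW.
5 reversals in total — an odd number — so the spindle turns opposite to the motor shaft.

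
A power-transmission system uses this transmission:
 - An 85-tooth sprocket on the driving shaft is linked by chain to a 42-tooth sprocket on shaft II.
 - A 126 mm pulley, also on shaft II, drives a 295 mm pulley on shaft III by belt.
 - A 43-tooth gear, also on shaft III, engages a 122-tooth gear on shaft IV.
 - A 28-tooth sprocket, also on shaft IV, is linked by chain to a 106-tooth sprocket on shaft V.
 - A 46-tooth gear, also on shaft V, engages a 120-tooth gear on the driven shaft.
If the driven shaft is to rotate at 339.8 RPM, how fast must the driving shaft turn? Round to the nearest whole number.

11015 RPM

Overall ratio R = 0.49412 × 2.3413 × 2.8372 × 3.7857 × 2.6087 = 32.415.
Required input speed = output speed × R = 339.8 × 32.415 = 11015 RPM.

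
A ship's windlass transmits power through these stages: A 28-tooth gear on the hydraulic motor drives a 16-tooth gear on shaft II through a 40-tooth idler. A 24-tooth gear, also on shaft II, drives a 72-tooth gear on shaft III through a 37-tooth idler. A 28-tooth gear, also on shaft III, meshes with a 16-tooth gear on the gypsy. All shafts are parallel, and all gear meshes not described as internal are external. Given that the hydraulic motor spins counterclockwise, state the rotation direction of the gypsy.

the hydraulic motor → shaft II: driver → idler → driven is 2 external meshes, 2 reversals → CCW.
shaft II → shaft III: driver → idler → driven is 2 external meshes, 2 reversals → CCW.
shaft III → the gypsy: external mesh, 1 reversal → CW.
5 reversals in total — an odd number — so the gypsy turns opposite to the hydraulic motor.

clockwise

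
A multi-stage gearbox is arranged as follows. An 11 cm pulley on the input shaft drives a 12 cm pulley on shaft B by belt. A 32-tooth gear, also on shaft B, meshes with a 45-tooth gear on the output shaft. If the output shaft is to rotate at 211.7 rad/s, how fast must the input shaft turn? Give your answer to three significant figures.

325 rad/s

Overall ratio R = 1.0909 × 1.4062 = 1.5341.
Required input speed = output speed × R = 211.7 × 1.5341 = 324.77 rad/s.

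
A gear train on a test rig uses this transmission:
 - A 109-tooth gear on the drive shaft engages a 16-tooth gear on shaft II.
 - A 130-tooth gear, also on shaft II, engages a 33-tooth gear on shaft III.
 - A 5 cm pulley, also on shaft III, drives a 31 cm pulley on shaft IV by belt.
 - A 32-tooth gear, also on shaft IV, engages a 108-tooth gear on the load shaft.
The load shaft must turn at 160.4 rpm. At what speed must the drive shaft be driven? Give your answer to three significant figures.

Overall ratio R = 0.14679 × 0.25385 × 6.2 × 3.375 = 0.7797.
Required input speed = output speed × R = 160.4 × 0.7797 = 125.06 rpm.

125 rpm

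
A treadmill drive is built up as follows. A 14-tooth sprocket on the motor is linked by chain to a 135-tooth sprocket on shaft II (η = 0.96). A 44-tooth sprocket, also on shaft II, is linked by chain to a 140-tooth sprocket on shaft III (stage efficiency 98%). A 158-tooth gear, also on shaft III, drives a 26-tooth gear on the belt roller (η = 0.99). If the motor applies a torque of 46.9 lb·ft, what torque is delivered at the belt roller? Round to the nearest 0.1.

chain 135/14 = 9.6429 → τ = 46.9·9.6429·0.96 = 434.16 lb·ft
chain 140/44 = 3.1818 → τ = 434.16·3.1818·0.98 = 1353.8 lb·ft
gear mesh 26/158 = 0.16456 → τ = 1353.8·0.16456·0.99 = 220.55 lb·ft

220.5 lb·ft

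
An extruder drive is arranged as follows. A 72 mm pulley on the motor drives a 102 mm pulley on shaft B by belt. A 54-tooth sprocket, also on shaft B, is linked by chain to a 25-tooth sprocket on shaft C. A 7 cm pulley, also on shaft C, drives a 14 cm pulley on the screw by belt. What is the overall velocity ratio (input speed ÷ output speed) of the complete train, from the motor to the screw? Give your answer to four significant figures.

1.312

Each stage contributes driven/driver: belt 102/72 = 1.4167, chain 25/54 = 0.46296, belt 14/7 = 2.
Overall: 1.4167 × 0.46296 × 2 = 1.3117.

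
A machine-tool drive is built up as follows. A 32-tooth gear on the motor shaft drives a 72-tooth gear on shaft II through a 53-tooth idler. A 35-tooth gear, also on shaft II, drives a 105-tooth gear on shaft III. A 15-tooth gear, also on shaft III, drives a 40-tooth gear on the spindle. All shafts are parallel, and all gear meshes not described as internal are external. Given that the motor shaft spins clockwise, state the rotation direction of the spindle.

the motor shaft → shaft II: driver → idler → driven is 2 external meshes, 2 reversals → CW.
shaft II → shaft III: external mesh, 1 reversal → CCW.
shaft III → the spindle: external mesh, 1 reversal → CW.
4 reversals in total — an even number — so the spindle turns the same way as the motor shaft.

clockwise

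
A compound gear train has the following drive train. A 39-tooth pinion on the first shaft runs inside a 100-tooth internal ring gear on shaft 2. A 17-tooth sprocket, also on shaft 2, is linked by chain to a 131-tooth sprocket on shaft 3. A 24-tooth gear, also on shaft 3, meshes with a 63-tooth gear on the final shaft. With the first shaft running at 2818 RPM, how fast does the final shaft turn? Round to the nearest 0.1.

54.3 RPM

internal gear 100/39 = 2.5641 → 2818/2.5641 = 1099 RPM
chain 131/17 = 7.7059 → 1099/7.7059 = 142.62 RPM
gear mesh 63/24 = 2.625 → 142.62/2.625 = 54.332 RPM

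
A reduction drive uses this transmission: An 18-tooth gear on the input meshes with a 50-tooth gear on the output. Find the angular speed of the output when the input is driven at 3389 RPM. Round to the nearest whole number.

1220 RPM

the input → the output (gear mesh, 50/18): 3389 ÷ 2.7778 = 1220 RPM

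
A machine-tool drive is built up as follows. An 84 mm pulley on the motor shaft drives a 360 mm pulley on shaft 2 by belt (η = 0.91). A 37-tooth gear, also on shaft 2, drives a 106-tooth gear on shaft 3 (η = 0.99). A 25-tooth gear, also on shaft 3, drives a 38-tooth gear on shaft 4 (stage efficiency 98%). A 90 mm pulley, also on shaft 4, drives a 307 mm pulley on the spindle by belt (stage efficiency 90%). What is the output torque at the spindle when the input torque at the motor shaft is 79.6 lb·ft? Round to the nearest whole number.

4026 lb·ft

Belt: ratio = 360/84 = 4.2857; torque at shaft 2 = 79.6 × 4.2857 × 0.91 = 310.44 lb·ft.
Gear mesh: ratio = 106/37 = 2.8649; torque at shaft 3 = 310.44 × 2.8649 × 0.99 = 880.47 lb·ft.
Gear mesh: ratio = 38/25 = 1.52; torque at shaft 4 = 880.47 × 1.52 × 0.98 = 1311.6 lb·ft.
Belt: ratio = 307/90 = 3.4111; torque at the spindle = 1311.6 × 3.4111 × 0.90 = 4026.5 lb·ft.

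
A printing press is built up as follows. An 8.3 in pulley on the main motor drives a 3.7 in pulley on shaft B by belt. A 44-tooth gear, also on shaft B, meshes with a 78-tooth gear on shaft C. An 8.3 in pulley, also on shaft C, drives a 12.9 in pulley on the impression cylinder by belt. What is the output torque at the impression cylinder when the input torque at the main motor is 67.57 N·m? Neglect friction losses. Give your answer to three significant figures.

After the belt (3.7/8.3): 67.57 × 0.44578 = 30.122 N·m
After the gear mesh (78/44): 30.122 × 1.7727 = 53.397 N·m
After the belt (12.9/8.3): 53.397 × 1.5542 = 82.991 N·m

83.0 N·m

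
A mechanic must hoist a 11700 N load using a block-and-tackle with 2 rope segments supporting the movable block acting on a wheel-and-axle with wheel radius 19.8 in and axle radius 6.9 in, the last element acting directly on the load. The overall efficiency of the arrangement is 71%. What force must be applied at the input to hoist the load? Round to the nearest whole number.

2871 N

Block-and-tackle MA = number of supporting rope parts = 2.
Wheel-and-axle MA = R/r = 19.8/6.9 = 2.8696.
Combined ideal MA = 2 × 2.8696 = 5.7391.
Actual MA = 5.7391 × 0.71 = 4.0748.
Effort = load / actual MA = 11700 / 4.0748 = 2871.3 N.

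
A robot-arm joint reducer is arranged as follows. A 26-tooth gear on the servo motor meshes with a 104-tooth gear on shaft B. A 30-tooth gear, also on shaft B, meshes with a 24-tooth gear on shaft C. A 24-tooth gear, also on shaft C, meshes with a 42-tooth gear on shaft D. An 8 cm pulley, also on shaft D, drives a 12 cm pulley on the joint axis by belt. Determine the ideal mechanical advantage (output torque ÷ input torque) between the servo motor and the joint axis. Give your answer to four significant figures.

Each stage contributes driven/driver: gear mesh 104/26 = 4, gear mesh 24/30 = 0.8, gear mesh 42/24 = 1.75, belt 12/8 = 1.5.
Overall: 4 × 0.8 × 1.75 × 1.5 = 8.4.

8.400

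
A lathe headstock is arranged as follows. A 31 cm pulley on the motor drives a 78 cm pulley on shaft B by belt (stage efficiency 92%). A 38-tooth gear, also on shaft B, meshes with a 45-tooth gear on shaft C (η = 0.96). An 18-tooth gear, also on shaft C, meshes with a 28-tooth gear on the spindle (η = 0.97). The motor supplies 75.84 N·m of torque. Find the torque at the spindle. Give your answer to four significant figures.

301.1 N·m

After the belt (78/31): 75.84 × 2.5161 × 0.92 = 175.56 N·m
After the gear mesh (45/38): 175.56 × 1.1842 × 0.96 = 199.58 N·m
After the gear mesh (28/18): 199.58 × 1.5556 × 0.97 = 301.15 N·m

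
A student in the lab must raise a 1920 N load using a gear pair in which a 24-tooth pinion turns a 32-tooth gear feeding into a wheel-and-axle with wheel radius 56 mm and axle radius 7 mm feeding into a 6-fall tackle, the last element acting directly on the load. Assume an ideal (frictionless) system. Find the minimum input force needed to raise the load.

30 N

Gear pair MA = 32/24 = 1.3333.
Wheel-and-axle MA = R/r = 56/7 = 8.
Block-and-tackle MA = number of supporting rope parts = 6.
Combined ideal MA = 1.3333 × 8 × 6 = 64.
Effort = load / MA = 1920 / 64 = 30 N.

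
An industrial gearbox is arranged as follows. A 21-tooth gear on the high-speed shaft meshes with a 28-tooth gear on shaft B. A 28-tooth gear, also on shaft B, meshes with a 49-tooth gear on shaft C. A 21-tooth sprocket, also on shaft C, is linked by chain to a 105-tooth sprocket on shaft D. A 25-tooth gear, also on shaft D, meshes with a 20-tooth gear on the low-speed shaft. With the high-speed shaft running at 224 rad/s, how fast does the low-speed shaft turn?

24 rad/s

Gear mesh: ratio = 28/21 = 1.3333, so shaft B turns at 224 / 1.3333 = 168 rad/s.
Gear mesh: ratio = 49/28 = 1.75, so shaft C turns at 168 / 1.75 = 96 rad/s.
Chain: ratio = 105/21 = 5, so shaft D turns at 96 / 5 = 19.2 rad/s.
Gear mesh: ratio = 20/25 = 0.8, so the low-speed shaft turns at 19.2 / 0.8 = 24 rad/s.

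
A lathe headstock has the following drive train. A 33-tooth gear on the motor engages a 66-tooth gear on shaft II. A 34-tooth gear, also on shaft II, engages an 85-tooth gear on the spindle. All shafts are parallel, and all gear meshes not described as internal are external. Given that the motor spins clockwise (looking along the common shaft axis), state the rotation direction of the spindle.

the motor → shaft II: external mesh, 1 reversal → CCW.
shaft II → the spindle: external mesh, 1 reversal → CW.
2 reversals in total — an even number — so the spindle turns the same way as the motor.

clockwise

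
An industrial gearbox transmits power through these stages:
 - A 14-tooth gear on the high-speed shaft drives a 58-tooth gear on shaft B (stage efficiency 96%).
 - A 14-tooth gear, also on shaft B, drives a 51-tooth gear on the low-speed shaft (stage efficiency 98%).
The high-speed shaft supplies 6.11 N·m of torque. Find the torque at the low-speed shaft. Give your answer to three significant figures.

After the gear mesh (58/14): 6.11 × 4.1429 × 0.96 = 24.3 N·m
After the gear mesh (51/14): 24.3 × 3.6429 × 0.98 = 86.752 N·m

86.8 N·m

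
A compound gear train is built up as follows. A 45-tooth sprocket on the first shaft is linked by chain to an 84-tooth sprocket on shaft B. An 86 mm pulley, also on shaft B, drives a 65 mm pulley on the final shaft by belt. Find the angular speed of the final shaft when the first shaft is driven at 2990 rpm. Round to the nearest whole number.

the first shaft → shaft B (chain, 84/45): 2990 ÷ 1.8667 = 1601.8 rpm
shaft B → the final shaft (belt, 65/86): 1601.8 ÷ 0.75581 = 2119.3 rpm

2119 rpm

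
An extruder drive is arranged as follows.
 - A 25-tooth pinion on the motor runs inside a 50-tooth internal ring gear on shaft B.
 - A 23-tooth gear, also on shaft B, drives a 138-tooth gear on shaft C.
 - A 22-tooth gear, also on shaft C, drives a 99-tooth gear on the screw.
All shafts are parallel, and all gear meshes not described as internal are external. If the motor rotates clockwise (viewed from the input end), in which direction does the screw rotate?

clockwise

the motor → shaft B: internal mesh, same direction → CW.
shaft B → shaft C: external mesh, 1 reversal → CCW.
shaft C → the screw: external mesh, 1 reversal → CW.
2 reversals in total — an even number — so the screw turns the same way as the motor.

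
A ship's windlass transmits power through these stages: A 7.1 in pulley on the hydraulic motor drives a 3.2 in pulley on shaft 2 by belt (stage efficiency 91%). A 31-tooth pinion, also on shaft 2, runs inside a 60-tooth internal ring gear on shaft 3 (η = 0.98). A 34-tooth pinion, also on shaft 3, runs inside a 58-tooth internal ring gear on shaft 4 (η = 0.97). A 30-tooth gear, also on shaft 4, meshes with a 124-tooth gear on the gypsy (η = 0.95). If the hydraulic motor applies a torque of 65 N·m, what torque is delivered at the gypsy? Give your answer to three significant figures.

329 N·m

belt 3.2/7.1 = 0.4507 → τ = 65·0.4507·0.91 = 26.659 N·m
internal gear 60/31 = 1.9355 → τ = 26.659·1.9355·0.98 = 50.566 N·m
internal gear 58/34 = 1.7059 → τ = 50.566·1.7059·0.97 = 83.673 N·m
gear mesh 124/30 = 4.1333 → τ = 83.673·4.1333·0.95 = 328.55 N·m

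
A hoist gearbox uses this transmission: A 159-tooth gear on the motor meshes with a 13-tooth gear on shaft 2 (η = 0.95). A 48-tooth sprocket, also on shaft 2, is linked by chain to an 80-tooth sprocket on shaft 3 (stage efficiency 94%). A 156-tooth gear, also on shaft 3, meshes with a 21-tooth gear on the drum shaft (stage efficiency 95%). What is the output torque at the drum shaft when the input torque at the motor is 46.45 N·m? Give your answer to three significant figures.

gear mesh 13/159 = 0.081761 → τ = 46.45·0.081761·0.95 = 3.6079 N·m
chain 80/48 = 1.6667 → τ = 3.6079·1.6667·0.94 = 5.6524 N·m
gear mesh 21/156 = 0.13462 → τ = 5.6524·0.13462·0.95 = 0.72285 N·m

0.723 N·m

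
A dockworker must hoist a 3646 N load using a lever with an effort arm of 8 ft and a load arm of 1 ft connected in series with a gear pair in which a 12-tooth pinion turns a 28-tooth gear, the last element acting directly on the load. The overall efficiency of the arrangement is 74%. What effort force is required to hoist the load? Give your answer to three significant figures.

264 N

Lever MA = effort arm / load arm = 8/1 = 8.
Gear pair MA = 28/12 = 2.3333.
Combined ideal MA = 8 × 2.3333 = 18.667.
Actual MA = 18.667 × 0.74 = 13.813.
Effort = load / actual MA = 3646 / 13.813 = 263.95 N.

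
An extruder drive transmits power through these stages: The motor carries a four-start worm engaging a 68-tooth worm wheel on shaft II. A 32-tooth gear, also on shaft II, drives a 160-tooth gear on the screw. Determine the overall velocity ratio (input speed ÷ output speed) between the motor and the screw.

85

Each stage contributes driven/driver: worm 68/4 = 17, gear mesh 160/32 = 5.
Overall: 17 × 5 = 85.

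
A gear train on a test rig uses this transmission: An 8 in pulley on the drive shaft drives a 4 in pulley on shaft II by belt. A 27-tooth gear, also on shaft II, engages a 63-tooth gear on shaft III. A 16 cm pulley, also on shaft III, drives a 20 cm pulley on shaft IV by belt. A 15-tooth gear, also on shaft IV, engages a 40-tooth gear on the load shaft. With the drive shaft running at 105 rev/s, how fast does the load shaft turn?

the drive shaft → shaft II (belt, 4/8): 105 ÷ 0.5 = 210 rev/s
shaft II → shaft III (gear mesh, 63/27): 210 ÷ 2.3333 = 90 rev/s
shaft III → shaft IV (belt, 20/16): 90 ÷ 1.25 = 72 rev/s
shaft IV → the load shaft (gear mesh, 40/15): 72 ÷ 2.6667 = 27 rev/s

27 rev/s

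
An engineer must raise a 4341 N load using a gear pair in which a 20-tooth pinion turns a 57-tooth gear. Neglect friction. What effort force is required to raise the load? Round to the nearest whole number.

Gear pair MA = 57/20 = 2.85.
Effort = load / MA = 4341 / 2.85 = 1523.2 N.

1523 N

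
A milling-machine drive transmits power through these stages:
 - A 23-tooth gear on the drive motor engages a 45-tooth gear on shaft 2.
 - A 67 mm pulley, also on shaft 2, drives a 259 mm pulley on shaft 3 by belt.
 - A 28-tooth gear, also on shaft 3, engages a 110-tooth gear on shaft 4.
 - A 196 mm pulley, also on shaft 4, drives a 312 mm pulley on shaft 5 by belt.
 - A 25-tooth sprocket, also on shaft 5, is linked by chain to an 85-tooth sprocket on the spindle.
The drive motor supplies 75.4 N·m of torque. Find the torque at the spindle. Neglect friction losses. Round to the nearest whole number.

Gear mesh: ratio = 45/23 = 1.9565; torque at shaft 2 = 75.4 × 1.9565 = 147.52 N·m.
Belt: ratio = 259/67 = 3.8657; torque at shaft 3 = 147.52 × 3.8657 = 570.27 N·m.
Gear mesh: ratio = 110/28 = 3.9286; torque at shaft 4 = 570.27 × 3.9286 = 2240.3 N·m.
Belt: ratio = 312/196 = 1.5918; torque at shaft 5 = 2240.3 × 1.5918 = 3566.3 N·m.
Chain: ratio = 85/25 = 3.4; torque at the spindle = 3566.3 × 3.4 = 12125 N·m.

12125 N·m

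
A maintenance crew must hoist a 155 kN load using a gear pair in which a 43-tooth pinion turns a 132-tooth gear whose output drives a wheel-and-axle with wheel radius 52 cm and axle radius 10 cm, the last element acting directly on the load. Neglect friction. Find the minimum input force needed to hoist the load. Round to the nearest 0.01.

Gear pair MA = 132/43 = 3.0698.
Wheel-and-axle MA = R/r = 52/10 = 5.2.
Combined ideal MA = 3.0698 × 5.2 = 15.963.
Effort = load / MA = 155 / 15.963 = 9.7101 kN.

9.71 kN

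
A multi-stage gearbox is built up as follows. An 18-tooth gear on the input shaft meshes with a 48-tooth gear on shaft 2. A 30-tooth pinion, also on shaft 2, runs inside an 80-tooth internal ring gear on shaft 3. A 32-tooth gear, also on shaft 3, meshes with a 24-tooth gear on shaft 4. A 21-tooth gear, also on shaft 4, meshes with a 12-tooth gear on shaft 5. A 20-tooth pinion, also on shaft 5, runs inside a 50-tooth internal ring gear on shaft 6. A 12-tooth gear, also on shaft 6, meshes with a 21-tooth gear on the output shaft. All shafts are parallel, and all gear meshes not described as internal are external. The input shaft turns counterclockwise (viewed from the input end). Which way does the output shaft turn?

counterclockwise

the input shaft → shaft 2: external mesh, 1 reversal → CW.
shaft 2 → shaft 3: internal mesh, same direction → CW.
shaft 3 → shaft 4: external mesh, 1 reversal → CCW.
shaft 4 → shaft 5: external mesh, 1 reversal → CW.
shaft 5 → shaft 6: internal mesh, same direction → CW.
shaft 6 → the output shaft: external mesh, 1 reversal → CCW.
4 reversals in total — an even number — so the output shaft turns the same way as the input shaft.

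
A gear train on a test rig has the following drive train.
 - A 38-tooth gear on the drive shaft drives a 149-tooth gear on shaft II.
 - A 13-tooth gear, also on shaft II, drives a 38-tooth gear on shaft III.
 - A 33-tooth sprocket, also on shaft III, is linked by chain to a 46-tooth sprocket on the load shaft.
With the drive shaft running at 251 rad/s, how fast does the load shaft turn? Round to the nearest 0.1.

the drive shaft → shaft II (gear mesh, 149/38): 251 ÷ 3.9211 = 64.013 rad/s
shaft II → shaft III (gear mesh, 38/13): 64.013 ÷ 2.9231 = 21.899 rad/s
shaft III → the load shaft (chain, 46/33): 21.899 ÷ 1.3939 = 15.71 rad/s

15.7 rad/s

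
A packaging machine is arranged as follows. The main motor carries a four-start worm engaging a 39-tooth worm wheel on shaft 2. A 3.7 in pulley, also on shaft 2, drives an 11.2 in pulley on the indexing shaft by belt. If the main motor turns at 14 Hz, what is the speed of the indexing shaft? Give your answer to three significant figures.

worm 39/4 = 9.75 → 14/9.75 = 1.4359 Hz
belt 11.2/3.7 = 3.027 → 1.4359/3.027 = 0.47436 Hz

0.474 Hz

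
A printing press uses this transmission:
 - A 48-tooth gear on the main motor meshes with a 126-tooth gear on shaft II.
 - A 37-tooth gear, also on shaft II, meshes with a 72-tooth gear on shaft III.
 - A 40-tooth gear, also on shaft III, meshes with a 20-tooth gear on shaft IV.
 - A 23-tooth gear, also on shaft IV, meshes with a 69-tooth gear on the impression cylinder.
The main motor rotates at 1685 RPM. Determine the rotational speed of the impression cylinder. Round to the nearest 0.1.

219.9 RPM

Gear mesh: ratio = 126/48 = 2.625, so shaft II turns at 1685 / 2.625 = 641.9 RPM.
Gear mesh: ratio = 72/37 = 1.9459, so shaft III turns at 641.9 / 1.9459 = 329.87 RPM.
Gear mesh: ratio = 20/40 = 0.5, so shaft IV turns at 329.87 / 0.5 = 659.74 RPM.
Gear mesh: ratio = 69/23 = 3, so the impression cylinder turns at 659.74 / 3 = 219.91 RPM.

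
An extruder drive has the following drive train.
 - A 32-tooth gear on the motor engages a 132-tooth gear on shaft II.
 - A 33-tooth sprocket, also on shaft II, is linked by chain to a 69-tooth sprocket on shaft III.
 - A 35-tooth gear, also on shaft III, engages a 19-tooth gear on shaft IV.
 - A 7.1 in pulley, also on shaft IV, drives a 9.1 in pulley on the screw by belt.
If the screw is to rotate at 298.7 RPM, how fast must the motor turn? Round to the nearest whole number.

1793 RPM

Overall ratio R = 4.125 × 2.0909 × 0.54286 × 1.2817 = 6.0011.
Required input speed = output speed × R = 298.7 × 6.0011 = 1792.5 RPM.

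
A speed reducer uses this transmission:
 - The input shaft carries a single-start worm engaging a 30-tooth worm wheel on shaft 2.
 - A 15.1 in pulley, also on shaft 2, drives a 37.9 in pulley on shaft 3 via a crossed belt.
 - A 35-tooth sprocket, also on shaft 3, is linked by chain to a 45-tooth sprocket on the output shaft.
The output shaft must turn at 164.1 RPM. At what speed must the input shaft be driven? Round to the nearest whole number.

15887 RPM

Overall ratio R = 30 × 2.5099 × 1.2857 = 96.812.
Required input speed = output speed × R = 164.1 × 96.812 = 15887 RPM.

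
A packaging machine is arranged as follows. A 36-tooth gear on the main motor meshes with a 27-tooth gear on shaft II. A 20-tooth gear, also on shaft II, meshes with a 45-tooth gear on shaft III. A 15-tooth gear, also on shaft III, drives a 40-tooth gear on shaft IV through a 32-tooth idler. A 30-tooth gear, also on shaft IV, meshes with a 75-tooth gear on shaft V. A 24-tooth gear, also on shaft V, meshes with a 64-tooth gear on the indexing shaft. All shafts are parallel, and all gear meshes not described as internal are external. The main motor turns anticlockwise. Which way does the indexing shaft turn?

anticlockwise

the main motor → shaft II: external mesh, 1 reversal → CW.
shaft II → shaft III: external mesh, 1 reversal → CCW.
shaft III → shaft IV: driver → idler → driven is 2 external meshes, 2 reversals → CCW.
shaft IV → shaft V: external mesh, 1 reversal → CW.
shaft V → the indexing shaft: external mesh, 1 reversal → CCW.
6 reversals in total — an even number — so the indexing shaft turns the same way as the main motor.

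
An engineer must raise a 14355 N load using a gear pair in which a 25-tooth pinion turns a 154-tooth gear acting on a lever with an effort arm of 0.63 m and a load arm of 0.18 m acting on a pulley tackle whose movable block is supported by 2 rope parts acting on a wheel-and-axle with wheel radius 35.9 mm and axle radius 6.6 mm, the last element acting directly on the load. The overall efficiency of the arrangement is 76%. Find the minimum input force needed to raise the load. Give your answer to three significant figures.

Gear pair MA = 154/25 = 6.16.
Lever MA = effort arm / load arm = 0.63/0.18 = 3.5.
Block-and-tackle MA = number of supporting rope parts = 2.
Wheel-and-axle MA = R/r = 35.9/6.6 = 5.4394.
Combined ideal MA = 6.16 × 3.5 × 2 × 5.4394 = 234.55.
Actual MA = 234.55 × 0.76 = 178.26.
Effort = load / actual MA = 14355 / 178.26 = 80.53 N.

80.5 N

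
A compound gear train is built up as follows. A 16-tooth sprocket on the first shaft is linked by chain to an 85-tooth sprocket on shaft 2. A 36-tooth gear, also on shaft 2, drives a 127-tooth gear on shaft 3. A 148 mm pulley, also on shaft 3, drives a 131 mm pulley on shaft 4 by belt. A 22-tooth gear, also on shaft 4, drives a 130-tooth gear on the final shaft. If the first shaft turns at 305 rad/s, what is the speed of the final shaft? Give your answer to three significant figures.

3.11 rad/s

the first shaft → shaft 2 (chain, 85/16): 305 ÷ 5.3125 = 57.412 rad/s
shaft 2 → shaft 3 (gear mesh, 127/36): 57.412 ÷ 3.5278 = 16.274 rad/s
shaft 3 → shaft 4 (belt, 131/148): 16.274 ÷ 0.88514 = 18.386 rad/s
shaft 4 → the final shaft (gear mesh, 130/22): 18.386 ÷ 5.9091 = 3.1115 rad/s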